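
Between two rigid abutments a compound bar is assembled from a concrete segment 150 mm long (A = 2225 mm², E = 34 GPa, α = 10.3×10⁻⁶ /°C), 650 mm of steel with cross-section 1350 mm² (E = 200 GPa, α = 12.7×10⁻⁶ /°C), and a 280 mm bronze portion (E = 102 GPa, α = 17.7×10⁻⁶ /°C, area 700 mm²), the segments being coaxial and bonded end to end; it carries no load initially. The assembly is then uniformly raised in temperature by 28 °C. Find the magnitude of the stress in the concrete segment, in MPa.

σ ≈ 22.3 MPa (compressive)

With the walls removed the bar would change length by δ_free = Σ αᵢΔT Lᵢ = 10.3×10⁻⁶×28×150 + 12.7×10⁻⁶×28×650 + 17.7×10⁻⁶×28×280 = 0.4132 mm.
The rigid supports impose zero overall length change; the single axial force P common to all segments must satisfy P Σ Lᵢ/(AᵢEᵢ) = δ_free.
The series flexibility is Σ Lᵢ/(AᵢEᵢ) = 150/(2225×34×10³) + 650/(1350×200×10³) + 280/(700×102×10³) = 8.312×10⁻⁶ mm/N.
So P = 0.4132 / 8.312×10⁻⁶ = 49.71 kN, compressive.
σ_{concrete} = P / A = 49710 / 2225 = 22.34 MPa.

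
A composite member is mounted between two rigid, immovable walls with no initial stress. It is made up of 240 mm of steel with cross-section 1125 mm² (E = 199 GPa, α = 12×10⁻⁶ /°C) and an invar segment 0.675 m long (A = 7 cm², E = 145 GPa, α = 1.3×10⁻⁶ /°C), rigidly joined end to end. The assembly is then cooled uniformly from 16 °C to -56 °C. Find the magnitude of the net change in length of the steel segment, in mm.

|ΔL| ≈ 0.17 mm

With the walls removed the bar would change length by δ_free = Σ αᵢΔT Lᵢ = 12×10⁻⁶×72×240 + 1.3×10⁻⁶×72×675 = 0.2705 mm.
The rigid supports impose zero overall length change; the single axial force P common to all segments must satisfy P Σ Lᵢ/(AᵢEᵢ) = δ_free.
The series flexibility is Σ Lᵢ/(AᵢEᵢ) = 240/(1125×199×10³) + 675/(700×145×10³) = 7.722×10⁻⁶ mm/N.
So P = 0.2705 / 7.722×10⁻⁶ = 35.03 kN, tensile.
For the steel segment, free thermal change = 12×10⁻⁶×72×240 = 0.2074 mm and elastic change from P = 35030×240/(1125×199×10³) = 0.03756 mm; these oppose, so the net change is 0.17 mm (segment shortens).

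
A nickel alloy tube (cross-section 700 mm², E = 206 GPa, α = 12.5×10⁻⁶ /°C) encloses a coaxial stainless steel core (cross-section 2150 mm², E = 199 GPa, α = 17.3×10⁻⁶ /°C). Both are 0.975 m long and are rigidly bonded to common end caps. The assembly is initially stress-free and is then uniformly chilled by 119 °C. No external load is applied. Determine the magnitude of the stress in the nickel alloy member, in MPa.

σ ≈ 88 MPa (compressive)

Both members must finish at the same length. With the larger α, the stainless steel tends to over-contract; the plates restrain it, putting the stainless steel in tension and the nickel alloy in compression. With no external load the two internal forces are equal and opposite, magnitude P.
Compatibility of the two members (thermal + elastic change equal): (α₁ − α₂)ΔT = P·[1/(A₁E₁) + 1/(A₂E₂)].
|α₁ − α₂|·ΔT = 4.8×10⁻⁶ × 119 = 0.0005712.
1/(A₁E₁) + 1/(A₂E₂) = 1/(700×206×10³) + 1/(2150×199×10³) = 9.272×10⁻⁹ N⁻¹.
So P = 0.0005712 / 9.272×10⁻⁹ = 61.6 kN.
σ_{nickel alloy} = P/A₁ = 61600/700 = 88.01 MPa, compressive.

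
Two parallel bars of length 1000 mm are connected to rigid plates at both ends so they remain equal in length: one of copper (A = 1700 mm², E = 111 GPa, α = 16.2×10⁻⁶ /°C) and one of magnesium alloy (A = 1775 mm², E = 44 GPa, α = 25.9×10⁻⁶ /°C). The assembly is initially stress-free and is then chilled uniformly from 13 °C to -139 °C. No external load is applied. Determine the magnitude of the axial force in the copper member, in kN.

P ≈ 81.4 kN (compressive in the copper)

Equilibrium of a rigid end plate with no external load gives equal and opposite internal forces ±P in the two members. Since α_{magnesium alloy} > α_{copper}, cooling drives the magnesium alloy into tension and the copper into compression.
Compatibility of the two members (thermal + elastic change equal): (α₁ − α₂)ΔT = P·[1/(A₁E₁) + 1/(A₂E₂)].
|α₁ − α₂|·ΔT = 9.7×10⁻⁶ × 152 = 0.001474.
1/(A₁E₁) + 1/(A₂E₂) = 1/(1700×111×10³) + 1/(1775×44×10³) = 1.81×10⁻⁸ N⁻¹.
P = 0.001474 / 1.81×10⁻⁸ = 81440 N = 81.44 kN.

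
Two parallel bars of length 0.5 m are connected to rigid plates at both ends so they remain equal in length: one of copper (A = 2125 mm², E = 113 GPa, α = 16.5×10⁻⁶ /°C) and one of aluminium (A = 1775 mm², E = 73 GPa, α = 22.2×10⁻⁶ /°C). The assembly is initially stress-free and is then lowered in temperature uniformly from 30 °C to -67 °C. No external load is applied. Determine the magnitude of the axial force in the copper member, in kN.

P ≈ 46.5 kN (compressive in the copper)

Both members must finish at the same length. With the larger α, the aluminium tends to over-contract; the plates restrain it, putting the aluminium in tension and the copper in compression. With no external load the two internal forces are equal and opposite, magnitude P.
Compatibility of the two members (thermal + elastic change equal): (α₁ − α₂)ΔT = P·[1/(A₁E₁) + 1/(A₂E₂)].
|α₁ − α₂|·ΔT = 5.7×10⁻⁶ × 97 = 0.0005529.
1/(A₁E₁) + 1/(A₂E₂) = 1/(2125×113×10³) + 1/(1775×73×10³) = 1.188×10⁻⁸ N⁻¹.
So P = 0.0005529 / 1.188×10⁻⁸ = 46.53 kN.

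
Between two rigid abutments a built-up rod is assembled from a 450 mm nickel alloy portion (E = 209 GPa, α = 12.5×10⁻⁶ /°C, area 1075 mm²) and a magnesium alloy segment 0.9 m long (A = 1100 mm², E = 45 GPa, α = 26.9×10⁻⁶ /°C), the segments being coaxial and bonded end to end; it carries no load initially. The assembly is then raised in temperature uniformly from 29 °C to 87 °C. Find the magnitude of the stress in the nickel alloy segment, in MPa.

σ ≈ 79.7 MPa (compressive)

If the supports were absent, the total length change would be Σ αᵢΔT Lᵢ = 12.5×10⁻⁶×58×450 + 26.9×10⁻⁶×58×900 = 1.73 mm.
The walls prevent any net length change, so an axial force P (same in every segment) develops. Compatibility: P · Σ Lᵢ/(AᵢEᵢ) = δ_free.
Σ Lᵢ/(AᵢEᵢ) = 450/(1075×209×10³) + 900/(1100×45×10³) = 2.018×10⁻⁵ mm/N.
Hence P = δ_free / Σ(L/AE) = 1.73/2.018×10⁻⁵ = 85.73 kN (compressive).
σ_{nickel alloy} = P / A = 85730 / 1075 = 79.75 MPa.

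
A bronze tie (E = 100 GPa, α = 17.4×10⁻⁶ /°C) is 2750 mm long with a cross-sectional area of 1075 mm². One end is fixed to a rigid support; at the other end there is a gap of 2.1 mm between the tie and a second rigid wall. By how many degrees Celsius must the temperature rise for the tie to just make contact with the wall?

The gap closes when αΔT L = 2.1 mm, since the tie is still unstressed at that instant.
ΔT = 2.1 / (17.4×10⁻⁶ × 2750) = 43.89 °C.

ΔT ≈ 43.9 °C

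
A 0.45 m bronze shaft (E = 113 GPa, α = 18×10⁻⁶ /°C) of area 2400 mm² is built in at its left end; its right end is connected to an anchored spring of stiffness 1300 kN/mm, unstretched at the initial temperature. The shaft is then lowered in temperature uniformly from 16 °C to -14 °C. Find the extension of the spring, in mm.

δ ≈ 0.077 mm

If the spring were absent the shaft would shorten by αΔT L = 18×10⁻⁶ × 30 × 450 = 0.243 mm.
Let P be the tensile force in the spring. The shaft extends elastically by PL/(AE) and the spring stretches by P/k; together these equal δ_free.
P [ L/(AE) + 1/k ] = δ_free → P [ 450/(2400×113×10³) + 1/(1300×10³) ] = 0.243.
P = 0.243 / 2.429×10⁻⁶ = 100100 N.
Spring extension = P/k = 100100/(1300×10³) = 0.07697 mm.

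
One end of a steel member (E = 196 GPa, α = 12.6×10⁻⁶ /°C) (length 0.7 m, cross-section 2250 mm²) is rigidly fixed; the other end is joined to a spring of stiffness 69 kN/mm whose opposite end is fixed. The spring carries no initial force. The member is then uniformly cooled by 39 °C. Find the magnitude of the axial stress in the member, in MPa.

The unrestrained thermal change is αΔT L = 12.6×10⁻⁶ × 39 × 700 = 0.344 mm.
With a force P in the spring, the elastic change of the member is PL/(AE) and that of the spring is P/k; compatibility requires their sum to equal δ_free.
P [ L/(AE) + 1/k ] = δ_free → P [ 700/(2250×196×10³) + 1/(69×10³) ] = 0.344.
P = 0.344 / 1.608×10⁻⁵ = 21390 N.
σ = P/A = 21390/2250 = 9.507 MPa.

σ ≈ 9.51 MPa (tensile)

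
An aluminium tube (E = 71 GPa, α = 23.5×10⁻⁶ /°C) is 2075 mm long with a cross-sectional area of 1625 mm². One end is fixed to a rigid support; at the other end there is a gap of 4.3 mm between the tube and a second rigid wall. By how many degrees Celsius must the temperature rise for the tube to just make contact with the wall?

Contact occurs when the free expansion equals the gap: αΔT L = 4.3 mm.
So ΔT = g/(αL) = 4.3/(23.5×10⁻⁶ × 2075) = 88.18 °C.

ΔT ≈ 88.2 °C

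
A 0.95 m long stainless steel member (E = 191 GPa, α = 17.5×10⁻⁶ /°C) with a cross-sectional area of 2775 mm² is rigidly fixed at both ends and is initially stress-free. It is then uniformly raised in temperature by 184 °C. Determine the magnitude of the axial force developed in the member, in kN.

The ends cannot move, so σ = EαΔT = 191×10³ × 17.5×10⁻⁶ × 184 = 615 MPa.
Axial force P = σA = 615 × 2775 = 1.707×10⁶ N = 1707 kN, compressive.

P ≈ 1710 kN (compressive)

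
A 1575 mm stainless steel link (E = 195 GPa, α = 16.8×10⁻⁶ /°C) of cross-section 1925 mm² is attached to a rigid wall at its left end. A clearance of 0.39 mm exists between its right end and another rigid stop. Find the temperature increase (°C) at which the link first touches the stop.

ΔT ≈ 14.7 °C

Contact occurs when the free expansion equals the gap: αΔT L = 0.39 mm.
So ΔT = g/(αL) = 0.39/(16.8×10⁻⁶ × 1575) = 14.74 °C.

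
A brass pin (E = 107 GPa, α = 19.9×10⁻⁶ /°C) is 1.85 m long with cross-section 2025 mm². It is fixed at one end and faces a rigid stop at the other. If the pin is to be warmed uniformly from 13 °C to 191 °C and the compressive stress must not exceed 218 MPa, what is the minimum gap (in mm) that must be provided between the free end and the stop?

g ≈ 2.78 mm

Free expansion if unrestrained: δ_free = αΔT L = 19.9×10⁻⁶ × 178 × 1850 = 6.553 mm.
A stress of 218 MPa corresponds to the wall pushing the pin back by σL/E = 218×1850/(107×10³) = 3.769 mm.
So the gap has to take up the difference, g_min = δ_free − σL/E = 6.553 − 3.769 = 2.784 mm.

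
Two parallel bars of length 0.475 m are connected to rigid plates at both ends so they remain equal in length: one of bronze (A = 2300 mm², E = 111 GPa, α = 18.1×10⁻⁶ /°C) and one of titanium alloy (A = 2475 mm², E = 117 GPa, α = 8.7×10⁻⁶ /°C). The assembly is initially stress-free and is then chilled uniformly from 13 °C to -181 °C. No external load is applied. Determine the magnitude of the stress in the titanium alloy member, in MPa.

σ ≈ 100 MPa (compressive)

The bronze has the larger α, so on cooling it would change length more than the titanium alloy if both were free. The rigid plates force a common final length, so the bronze is put into tension and the titanium alloy into compression, with equal and opposite forces P (no external load).
Setting the final lengths equal and cancelling L: (α₁ − α₂)ΔT = P/(A₁E₁) + P/(A₂E₂).
|α₁ − α₂|·ΔT = 9.4×10⁻⁶ × 194 = 0.001824.
1/(A₁E₁) + 1/(A₂E₂) = 1/(2300×111×10³) + 1/(2475×117×10³) = 7.37×10⁻⁹ N⁻¹.
P = 0.001824 / 7.37×10⁻⁹ = 247400 N = 247.4 kN.
σ_{titanium alloy} = P/A₂ = 247400/2475 = 99.97 MPa, compressive.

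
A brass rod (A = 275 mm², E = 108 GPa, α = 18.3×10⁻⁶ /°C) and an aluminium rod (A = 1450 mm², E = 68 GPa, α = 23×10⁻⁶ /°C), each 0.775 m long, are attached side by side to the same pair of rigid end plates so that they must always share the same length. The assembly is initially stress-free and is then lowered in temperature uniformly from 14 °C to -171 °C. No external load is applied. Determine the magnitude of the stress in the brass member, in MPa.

Equilibrium of a rigid end plate with no external load gives equal and opposite internal forces ±P in the two members. Since α_{aluminium} > α_{brass}, cooling drives the aluminium into tension and the brass into compression.
Compatibility of the two members (thermal + elastic change equal): (α₁ − α₂)ΔT = P·[1/(A₁E₁) + 1/(A₂E₂)].
|α₁ − α₂|·ΔT = 4.7×10⁻⁶ × 185 = 0.0008695.
1/(A₁E₁) + 1/(A₂E₂) = 1/(275×108×10³) + 1/(1450×68×10³) = 4.381×10⁻⁸ N⁻¹.
So P = 0.0008695 / 4.381×10⁻⁸ = 19.85 kN.
σ_{brass} = P/A₁ = 19850/275 = 72.17 MPa, compressive.

σ ≈ 72.2 MPa (compressive)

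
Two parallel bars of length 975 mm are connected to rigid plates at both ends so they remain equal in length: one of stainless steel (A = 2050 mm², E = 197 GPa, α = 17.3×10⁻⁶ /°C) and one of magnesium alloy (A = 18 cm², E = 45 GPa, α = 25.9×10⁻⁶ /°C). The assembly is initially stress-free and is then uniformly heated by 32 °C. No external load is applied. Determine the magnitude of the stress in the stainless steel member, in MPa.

σ ≈ 9.06 MPa (tensile)

Equilibrium of a rigid end plate with no external load gives equal and opposite internal forces ±P in the two members. Since α_{magnesium alloy} > α_{stainless steel}, heating drives the magnesium alloy into compression and the stainless steel into tension.
Equating the net (thermal + elastic) strains gives |α₁ − α₂|·ΔT = P·[1/(A₁E₁) + 1/(A₂E₂)].
|α₁ − α₂|·ΔT = 8.6×10⁻⁶ × 32 = 0.0002752.
1/(A₁E₁) + 1/(A₂E₂) = 1/(2050×197×10³) + 1/(1800×45×10³) = 1.482×10⁻⁸ N⁻¹.
So P = 0.0002752 / 1.482×10⁻⁸ = 18.57 kN.
σ_{stainless steel} = P/A₁ = 18570/2050 = 9.057 MPa, tensile.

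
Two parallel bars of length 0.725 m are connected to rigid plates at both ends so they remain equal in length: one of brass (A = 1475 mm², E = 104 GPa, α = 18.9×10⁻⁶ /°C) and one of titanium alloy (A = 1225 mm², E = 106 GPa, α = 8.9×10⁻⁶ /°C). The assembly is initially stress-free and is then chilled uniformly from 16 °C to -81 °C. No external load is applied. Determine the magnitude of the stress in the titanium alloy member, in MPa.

Equilibrium of a rigid end plate with no external load gives equal and opposite internal forces ±P in the two members. Since α_{brass} > α_{titanium alloy}, cooling drives the brass into tension and the titanium alloy into compression.
Equating the net (thermal + elastic) strains gives |α₁ − α₂|·ΔT = P·[1/(A₁E₁) + 1/(A₂E₂)].
|α₁ − α₂|·ΔT = 10×10⁻⁶ × 97 = 0.00097.
1/(A₁E₁) + 1/(A₂E₂) = 1/(1475×104×10³) + 1/(1225×106×10³) = 1.422×10⁻⁸ N⁻¹.
P = 0.00097 / 1.422×10⁻⁸ = 68210 N = 68.21 kN.
σ_{titanium alloy} = P/A₂ = 68210/1225 = 55.68 MPa, compressive.

σ ≈ 55.7 MPa (compressive)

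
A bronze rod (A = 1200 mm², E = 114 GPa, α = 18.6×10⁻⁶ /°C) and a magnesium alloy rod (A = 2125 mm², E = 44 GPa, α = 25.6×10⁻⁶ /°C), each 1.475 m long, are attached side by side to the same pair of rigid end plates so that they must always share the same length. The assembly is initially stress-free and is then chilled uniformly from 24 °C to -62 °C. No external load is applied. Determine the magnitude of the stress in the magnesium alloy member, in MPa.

σ ≈ 15.7 MPa (tensile)

Equilibrium of a rigid end plate with no external load gives equal and opposite internal forces ±P in the two members. Since α_{magnesium alloy} > α_{bronze}, cooling drives the magnesium alloy into tension and the bronze into compression.
Setting the final lengths equal and cancelling L: (α₁ − α₂)ΔT = P/(A₁E₁) + P/(A₂E₂).
|α₁ − α₂|·ΔT = 7×10⁻⁶ × 86 = 0.000602.
1/(A₁E₁) + 1/(A₂E₂) = 1/(1200×114×10³) + 1/(2125×44×10³) = 1.801×10⁻⁸ N⁻¹.
So P = 0.000602 / 1.801×10⁻⁸ = 33.43 kN.
σ_{magnesium alloy} = P/A₂ = 33430/2125 = 15.73 MPa, tensile.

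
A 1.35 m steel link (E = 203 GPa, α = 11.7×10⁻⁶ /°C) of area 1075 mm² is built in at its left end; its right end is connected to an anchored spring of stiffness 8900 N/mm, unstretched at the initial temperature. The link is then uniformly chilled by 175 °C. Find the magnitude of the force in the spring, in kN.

If the spring were absent the link would shorten by αΔT L = 11.7×10⁻⁶ × 175 × 1350 = 2.764 mm.
With a force P in the spring, the elastic change of the link is PL/(AE) and that of the spring is P/k; compatibility requires their sum to equal δ_free.
So P = δ_free / [L/(AE) + 1/k] = 2.764 / [ 1350/(1075×203×10³) + 1/(8900) ].
P = 2.764 / 0.0001185 = 23320 N.

P ≈ 23.3 kN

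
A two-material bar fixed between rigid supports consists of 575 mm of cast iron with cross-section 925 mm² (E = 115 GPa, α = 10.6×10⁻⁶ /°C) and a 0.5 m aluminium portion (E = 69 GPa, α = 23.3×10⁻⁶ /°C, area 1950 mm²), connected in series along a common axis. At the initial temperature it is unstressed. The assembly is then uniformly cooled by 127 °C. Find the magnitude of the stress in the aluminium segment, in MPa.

With the walls removed the bar would change length by δ_free = Σ αᵢΔT Lᵢ = 10.6×10⁻⁶×127×575 + 23.3×10⁻⁶×127×500 = 2.254 mm.
The walls prevent any net length change, so an axial force P (same in every segment) develops. Compatibility: P · Σ Lᵢ/(AᵢEᵢ) = δ_free.
The series flexibility is Σ Lᵢ/(AᵢEᵢ) = 575/(925×115×10³) + 500/(1950×69×10³) = 9.121×10⁻⁶ mm/N.
So P = 2.254 / 9.121×10⁻⁶ = 247.1 kN, tensile.
σ_{aluminium} = P / A = 247100 / 1950 = 126.7 MPa.

σ ≈ 127 MPa (tensile)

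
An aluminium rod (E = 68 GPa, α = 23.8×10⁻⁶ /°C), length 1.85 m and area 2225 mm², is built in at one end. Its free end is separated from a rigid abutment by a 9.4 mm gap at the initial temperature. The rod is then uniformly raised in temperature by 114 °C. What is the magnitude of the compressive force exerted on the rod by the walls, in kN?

Free thermal elongation = αΔT L = 23.8×10⁻⁶ × 114 × 1850 = 5.019 mm.
Since δ_free = 5.02 mm is less than the 9.4 mm gap, the rod never touches the wall. No axial force develops.

P ≈ 0 kN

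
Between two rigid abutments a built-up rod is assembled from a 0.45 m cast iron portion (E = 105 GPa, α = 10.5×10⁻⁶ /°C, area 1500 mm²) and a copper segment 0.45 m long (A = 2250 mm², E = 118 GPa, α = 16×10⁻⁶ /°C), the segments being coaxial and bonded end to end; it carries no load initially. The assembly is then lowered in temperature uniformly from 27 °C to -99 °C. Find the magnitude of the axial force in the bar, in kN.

P ≈ 330 kN (tensile)

If the supports were absent, the total length change would be Σ αᵢΔT Lᵢ = 10.5×10⁻⁶×126×450 + 16×10⁻⁶×126×450 = 1.503 mm.
The walls prevent any net length change, so an axial force P (same in every segment) develops. Compatibility: P · Σ Lᵢ/(AᵢEᵢ) = δ_free.
The series flexibility is Σ Lᵢ/(AᵢEᵢ) = 450/(1500×105×10³) + 450/(2250×118×10³) = 4.552×10⁻⁶ mm/N.
So P = 1.503 / 4.552×10⁻⁶ = 330.1 kN, tensile.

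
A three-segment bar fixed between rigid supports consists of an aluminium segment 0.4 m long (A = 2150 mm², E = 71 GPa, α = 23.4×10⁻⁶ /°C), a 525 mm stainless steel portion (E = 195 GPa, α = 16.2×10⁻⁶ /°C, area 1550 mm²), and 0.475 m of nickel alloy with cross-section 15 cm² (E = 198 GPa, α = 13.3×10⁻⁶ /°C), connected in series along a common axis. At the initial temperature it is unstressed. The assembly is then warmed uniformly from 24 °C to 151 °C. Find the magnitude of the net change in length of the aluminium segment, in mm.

|ΔL| ≈ 0.162 mm

If the supports were absent, the total length change would be Σ αᵢΔT Lᵢ = 23.4×10⁻⁶×127×400 + 16.2×10⁻⁶×127×525 + 13.3×10⁻⁶×127×475 = 3.071 mm.
The walls prevent any net length change, so an axial force P (same in every segment) develops. Compatibility: P · Σ Lᵢ/(AᵢEᵢ) = δ_free.
The series flexibility is Σ Lᵢ/(AᵢEᵢ) = 400/(2150×71×10³) + 525/(1550×195×10³) + 475/(1500×198×10³) = 5.957×10⁻⁶ mm/N.
So P = 3.071 / 5.957×10⁻⁶ = 515.6 kN, compressive.
For the aluminium segment, free thermal change = 23.4×10⁻⁶×127×400 = 1.189 mm and elastic change from P = 515600×400/(2150×71×10³) = 1.351 mm; these oppose, so the net change is 0.162 mm (segment shortens).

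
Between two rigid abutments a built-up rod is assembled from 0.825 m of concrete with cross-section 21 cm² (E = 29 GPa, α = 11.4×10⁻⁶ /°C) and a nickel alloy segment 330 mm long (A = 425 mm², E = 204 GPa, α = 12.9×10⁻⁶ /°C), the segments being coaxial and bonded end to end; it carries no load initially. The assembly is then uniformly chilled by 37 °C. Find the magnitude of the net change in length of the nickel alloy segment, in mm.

|ΔL| ≈ 0.0466 mm

Free thermal contraction of the whole bar: Σ αᵢΔT Lᵢ = 11.4×10⁻⁶×37×825 + 12.9×10⁻⁶×37×330 = 0.5055 mm.
The rigid supports impose zero overall length change; the single axial force P common to all segments must satisfy P Σ Lᵢ/(AᵢEᵢ) = δ_free.
The series flexibility is Σ Lᵢ/(AᵢEᵢ) = 825/(2100×29×10³) + 330/(425×204×10³) = 1.735×10⁻⁵ mm/N.
Hence P = δ_free / Σ(L/AE) = 0.5055/1.735×10⁻⁵ = 29.13 kN (tensile).
For the nickel alloy segment, free thermal change = 12.9×10⁻⁶×37×330 = 0.1575 mm and elastic change from P = 29130×330/(425×204×10³) = 0.1109 mm; these oppose, so the net change is 0.0466 mm (segment shortens).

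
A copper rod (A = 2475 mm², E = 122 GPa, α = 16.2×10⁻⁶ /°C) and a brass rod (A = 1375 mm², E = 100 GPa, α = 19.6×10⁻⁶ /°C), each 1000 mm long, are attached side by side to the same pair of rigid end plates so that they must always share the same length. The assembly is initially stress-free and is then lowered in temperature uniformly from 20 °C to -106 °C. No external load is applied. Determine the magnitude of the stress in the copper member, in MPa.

σ ≈ 16.4 MPa (compressive)

Both members must finish at the same length. With the larger α, the brass tends to over-contract; the plates restrain it, putting the brass in tension and the copper in compression. With no external load the two internal forces are equal and opposite, magnitude P.
Equating the net (thermal + elastic) strains gives |α₁ − α₂|·ΔT = P·[1/(A₁E₁) + 1/(A₂E₂)].
|α₁ − α₂|·ΔT = 3.4×10⁻⁶ × 126 = 0.0004284.
1/(A₁E₁) + 1/(A₂E₂) = 1/(2475×122×10³) + 1/(1375×100×10³) = 1.058×10⁻⁸ N⁻¹.
So P = 0.0004284 / 1.058×10⁻⁸ = 40.47 kN.
σ_{copper} = P/A₁ = 40470/2475 = 16.35 MPa, compressive.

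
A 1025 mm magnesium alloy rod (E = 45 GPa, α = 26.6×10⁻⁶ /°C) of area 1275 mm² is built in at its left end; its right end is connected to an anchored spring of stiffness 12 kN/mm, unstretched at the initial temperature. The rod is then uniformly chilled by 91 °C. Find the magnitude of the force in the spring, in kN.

P ≈ 24.5 kN

The unrestrained thermal change is αΔT L = 26.6×10⁻⁶ × 91 × 1025 = 2.481 mm.
Let P be the tensile force in the spring. The rod extends elastically by PL/(AE) and the spring stretches by P/k; together these equal δ_free.
P [ L/(AE) + 1/k ] = δ_free → P [ 1025/(1275×45×10³) + 1/(12×10³) ] = 2.481.
P = 2.481 / 0.0001012 = 24520 N.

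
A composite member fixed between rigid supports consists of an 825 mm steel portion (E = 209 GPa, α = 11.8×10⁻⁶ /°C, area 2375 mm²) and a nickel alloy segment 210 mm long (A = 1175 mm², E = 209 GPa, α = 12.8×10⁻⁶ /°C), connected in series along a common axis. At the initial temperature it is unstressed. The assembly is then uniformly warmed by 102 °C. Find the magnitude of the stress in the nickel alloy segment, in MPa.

Free thermal expansion of the whole bar: Σ αᵢΔT Lᵢ = 11.8×10⁻⁶×102×825 + 12.8×10⁻⁶×102×210 = 1.267 mm.
Since the ends are fixed, an axial force P builds up, equal in every segment, with P · Σ Lᵢ/(AᵢEᵢ) = δ_free.
Σ Lᵢ/(AᵢEᵢ) = 825/(2375×209×10³) + 210/(1175×209×10³) = 2.517×10⁻⁶ mm/N.
P = 1.267 / 2.517×10⁻⁶ = 503400 N = 503.4 kN, compressive.
σ_{nickel alloy} = P / A = 503400 / 1175 = 428.4 MPa.

σ ≈ 428 MPa (compressive)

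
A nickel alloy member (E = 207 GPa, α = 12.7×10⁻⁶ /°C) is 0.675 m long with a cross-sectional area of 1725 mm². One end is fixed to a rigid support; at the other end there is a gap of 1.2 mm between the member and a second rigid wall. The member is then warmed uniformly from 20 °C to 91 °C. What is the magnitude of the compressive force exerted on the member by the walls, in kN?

P ≈ 0 kN

Free thermal elongation = αΔT L = 12.7×10⁻⁶ × 71 × 675 = 0.6086 mm.
This is smaller than the 1.2 mm clearance, so the member expands freely without reaching the stop — the stress is zero.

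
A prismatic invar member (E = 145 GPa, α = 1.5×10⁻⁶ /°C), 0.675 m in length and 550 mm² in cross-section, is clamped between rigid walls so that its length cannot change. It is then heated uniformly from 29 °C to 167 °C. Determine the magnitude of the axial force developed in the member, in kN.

The ends cannot move, so σ = EαΔT = 145×10³ × 1.5×10⁻⁶ × 138 = 30.02 MPa.
Then P = σA = 30.02 × 550 mm² = 16.51 kN, compressive.

P ≈ 16.5 kN (compressive)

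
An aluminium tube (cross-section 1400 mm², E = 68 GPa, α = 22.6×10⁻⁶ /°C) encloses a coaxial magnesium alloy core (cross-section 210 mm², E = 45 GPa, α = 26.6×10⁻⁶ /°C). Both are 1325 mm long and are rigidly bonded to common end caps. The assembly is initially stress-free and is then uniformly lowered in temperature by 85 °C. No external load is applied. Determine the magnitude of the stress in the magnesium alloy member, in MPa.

σ ≈ 13.9 MPa (tensile)

Equilibrium of a rigid end plate with no external load gives equal and opposite internal forces ±P in the two members. Since α_{magnesium alloy} > α_{aluminium}, cooling drives the magnesium alloy into tension and the aluminium into compression.
Compatibility of the two members (thermal + elastic change equal): (α₁ − α₂)ΔT = P·[1/(A₁E₁) + 1/(A₂E₂)].
|α₁ − α₂|·ΔT = 4×10⁻⁶ × 85 = 0.00034.
1/(A₁E₁) + 1/(A₂E₂) = 1/(1400×68×10³) + 1/(210×45×10³) = 1.163×10⁻⁷ N⁻¹.
So P = 0.00034 / 1.163×10⁻⁷ = 2.923 kN.
σ_{magnesium alloy} = P/A₂ = 2923/210 = 13.92 MPa, tensile.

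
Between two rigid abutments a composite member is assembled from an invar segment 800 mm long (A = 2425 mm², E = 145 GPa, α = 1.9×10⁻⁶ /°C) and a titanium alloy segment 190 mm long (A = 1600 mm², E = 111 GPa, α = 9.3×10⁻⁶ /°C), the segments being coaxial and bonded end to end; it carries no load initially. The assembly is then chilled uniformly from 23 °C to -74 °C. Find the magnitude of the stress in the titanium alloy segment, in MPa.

σ ≈ 59.6 MPa (tensile)

With the walls removed the bar would change length by δ_free = Σ αᵢΔT Lᵢ = 1.9×10⁻⁶×97×800 + 9.3×10⁻⁶×97×190 = 0.3188 mm.
The walls prevent any net length change, so an axial force P (same in every segment) develops. Compatibility: P · Σ Lᵢ/(AᵢEᵢ) = δ_free.
The series flexibility is Σ Lᵢ/(AᵢEᵢ) = 800/(2425×145×10³) + 190/(1600×111×10³) = 3.345×10⁻⁶ mm/N.
So P = 0.3188 / 3.345×10⁻⁶ = 95.32 kN, tensile.
σ_{titanium alloy} = P / A = 95320 / 1600 = 59.57 MPa.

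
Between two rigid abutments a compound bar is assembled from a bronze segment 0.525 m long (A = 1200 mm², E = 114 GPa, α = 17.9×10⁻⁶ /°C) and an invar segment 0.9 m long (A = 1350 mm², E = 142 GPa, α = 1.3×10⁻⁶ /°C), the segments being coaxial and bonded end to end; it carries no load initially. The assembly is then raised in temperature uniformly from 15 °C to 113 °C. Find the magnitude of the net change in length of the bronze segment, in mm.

|ΔL| ≈ 0.455 mm

Free thermal expansion of the whole bar: Σ αᵢΔT Lᵢ = 17.9×10⁻⁶×98×525 + 1.3×10⁻⁶×98×900 = 1.036 mm.
The rigid supports impose zero overall length change; the single axial force P common to all segments must satisfy P Σ Lᵢ/(AᵢEᵢ) = δ_free.
The series flexibility is Σ Lᵢ/(AᵢEᵢ) = 525/(1200×114×10³) + 900/(1350×142×10³) = 8.533×10⁻⁶ mm/N.
P = 1.036 / 8.533×10⁻⁶ = 121400 N = 121.4 kN, compressive.
For the bronze segment, free thermal change = 17.9×10⁻⁶×98×525 = 0.921 mm and elastic change from P = 121400×525/(1200×114×10³) = 0.4658 mm; these oppose, so the net change is 0.455 mm (segment lengthens).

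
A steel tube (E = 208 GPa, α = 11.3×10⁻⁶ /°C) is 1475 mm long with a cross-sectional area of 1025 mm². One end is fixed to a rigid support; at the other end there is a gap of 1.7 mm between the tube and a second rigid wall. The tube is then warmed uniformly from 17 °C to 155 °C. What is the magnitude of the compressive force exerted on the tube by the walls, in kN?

P ≈ 86.7 kN

If the wall were absent the tube would grow by αΔT L = 11.3×10⁻⁶ × 138 × 1475 = 2.3 mm.
The gap closes (δ_free > 1.7 mm) and the wall then resists a further 2.3 − 1.7 = 0.6001 mm of expansion.
Compatibility: PL/(AE) = 0.6001 mm, so σ = P/A = E × (0.6001/1475) = 84.63 MPa.
Force on the wall = σA = 84.63 × 1025 mm² = 86.74 kN.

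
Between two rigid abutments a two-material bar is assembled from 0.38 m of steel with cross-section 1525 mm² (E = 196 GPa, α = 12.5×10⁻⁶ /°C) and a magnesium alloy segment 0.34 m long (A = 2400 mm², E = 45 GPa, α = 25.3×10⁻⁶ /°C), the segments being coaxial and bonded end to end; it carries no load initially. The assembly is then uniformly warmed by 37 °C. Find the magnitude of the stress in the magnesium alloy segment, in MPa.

σ ≈ 46.6 MPa (compressive)

Free thermal expansion of the whole bar: Σ αᵢΔT Lᵢ = 12.5×10⁻⁶×37×380 + 25.3×10⁻⁶×37×340 = 0.494 mm.
The walls prevent any net length change, so an axial force P (same in every segment) develops. Compatibility: P · Σ Lᵢ/(AᵢEᵢ) = δ_free.
The series flexibility is Σ Lᵢ/(AᵢEᵢ) = 380/(1525×196×10³) + 340/(2400×45×10³) = 4.419×10⁻⁶ mm/N.
So P = 0.494 / 4.419×10⁻⁶ = 111.8 kN, compressive.
σ_{magnesium alloy} = P / A = 111800 / 2400 = 46.58 MPa.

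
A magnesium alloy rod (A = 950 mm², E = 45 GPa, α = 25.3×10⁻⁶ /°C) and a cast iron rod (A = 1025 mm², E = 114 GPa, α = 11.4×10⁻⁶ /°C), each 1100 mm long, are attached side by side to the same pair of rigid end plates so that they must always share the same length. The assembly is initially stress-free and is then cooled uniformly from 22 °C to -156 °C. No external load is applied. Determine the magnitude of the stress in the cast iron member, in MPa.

Equilibrium of a rigid end plate with no external load gives equal and opposite internal forces ±P in the two members. Since α_{magnesium alloy} > α_{cast iron}, cooling drives the magnesium alloy into tension and the cast iron into compression.
Compatibility of the two members (thermal + elastic change equal): (α₁ − α₂)ΔT = P·[1/(A₁E₁) + 1/(A₂E₂)].
|α₁ − α₂|·ΔT = 13.9×10⁻⁶ × 178 = 0.002474.
1/(A₁E₁) + 1/(A₂E₂) = 1/(950×45×10³) + 1/(1025×114×10³) = 3.195×10⁻⁸ N⁻¹.
So P = 0.002474 / 3.195×10⁻⁸ = 77.44 kN.
σ_{cast iron} = P/A₂ = 77440/1025 = 75.55 MPa, compressive.

σ ≈ 75.6 MPa (compressive)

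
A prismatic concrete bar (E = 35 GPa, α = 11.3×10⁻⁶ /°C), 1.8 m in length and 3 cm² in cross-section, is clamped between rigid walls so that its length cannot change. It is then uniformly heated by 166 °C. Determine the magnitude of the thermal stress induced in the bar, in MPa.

σ ≈ 65.7 MPa (compressive)

Because both ends are immovable the net strain is zero, and the suppressed thermal strain is αΔT = 11.3×10⁻⁶ × 166 = 1875.8×10⁻⁶.
σ = EαΔT = 35×10³ × 11.3×10⁻⁶ × 166 = 65.65 MPa (compressive; the bar is trying to expand).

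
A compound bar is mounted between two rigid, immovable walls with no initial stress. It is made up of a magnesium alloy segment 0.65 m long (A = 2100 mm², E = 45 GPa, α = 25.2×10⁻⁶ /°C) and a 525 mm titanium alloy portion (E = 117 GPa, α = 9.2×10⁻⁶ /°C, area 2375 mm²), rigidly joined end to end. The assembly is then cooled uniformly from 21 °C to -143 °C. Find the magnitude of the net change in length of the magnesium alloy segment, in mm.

|ΔL| ≈ 0.0426 mm

With the walls removed the bar would change length by δ_free = Σ αᵢΔT Lᵢ = 25.2×10⁻⁶×164×650 + 9.2×10⁻⁶×164×525 = 3.478 mm.
The walls prevent any net length change, so an axial force P (same in every segment) develops. Compatibility: P · Σ Lᵢ/(AᵢEᵢ) = δ_free.
The series flexibility is Σ Lᵢ/(AᵢEᵢ) = 650/(2100×45×10³) + 525/(2375×117×10³) = 8.768×10⁻⁶ mm/N.
So P = 3.478 / 8.768×10⁻⁶ = 396.7 kN, tensile.
For the magnesium alloy segment, free thermal change = 25.2×10⁻⁶×164×650 = 2.686 mm and elastic change from P = 396700×650/(2100×45×10³) = 2.729 mm; these oppose, so the net change is 0.0426 mm (segment lengthens).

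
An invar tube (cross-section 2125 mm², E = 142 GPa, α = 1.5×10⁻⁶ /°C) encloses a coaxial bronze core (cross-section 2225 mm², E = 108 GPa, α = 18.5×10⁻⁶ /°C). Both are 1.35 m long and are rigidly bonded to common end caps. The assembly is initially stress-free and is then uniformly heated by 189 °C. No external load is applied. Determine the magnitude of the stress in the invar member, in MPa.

Equilibrium of a rigid end plate with no external load gives equal and opposite internal forces ±P in the two members. Since α_{bronze} > α_{invar}, heating drives the bronze into compression and the invar into tension.
Equating the net (thermal + elastic) strains gives |α₁ − α₂|·ΔT = P·[1/(A₁E₁) + 1/(A₂E₂)].
|α₁ − α₂|·ΔT = 17×10⁻⁶ × 189 = 0.003213.
1/(A₁E₁) + 1/(A₂E₂) = 1/(2125×142×10³) + 1/(2225×108×10³) = 7.475×10⁻⁹ N⁻¹.
So P = 0.003213 / 7.475×10⁻⁹ = 429.8 kN.
σ_{invar} = P/A₁ = 429800/2125 = 202.3 MPa, tensile.

σ ≈ 202 MPa (tensile)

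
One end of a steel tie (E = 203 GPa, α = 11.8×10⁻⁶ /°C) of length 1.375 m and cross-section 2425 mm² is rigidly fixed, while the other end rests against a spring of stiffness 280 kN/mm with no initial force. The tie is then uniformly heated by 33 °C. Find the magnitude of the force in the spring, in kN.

P ≈ 84.1 kN

The unrestrained thermal change is αΔT L = 11.8×10⁻⁶ × 33 × 1375 = 0.5354 mm.
Let P be the compressive force at the spring. The tie shortens elastically by PL/(AE) and the spring compresses by P/k; together these equal δ_free.
P [ L/(AE) + 1/k ] = δ_free → P [ 1375/(2425×203×10³) + 1/(280×10³) ] = 0.5354.
P = 0.5354 / 6.365×10⁻⁶ = 84130 N.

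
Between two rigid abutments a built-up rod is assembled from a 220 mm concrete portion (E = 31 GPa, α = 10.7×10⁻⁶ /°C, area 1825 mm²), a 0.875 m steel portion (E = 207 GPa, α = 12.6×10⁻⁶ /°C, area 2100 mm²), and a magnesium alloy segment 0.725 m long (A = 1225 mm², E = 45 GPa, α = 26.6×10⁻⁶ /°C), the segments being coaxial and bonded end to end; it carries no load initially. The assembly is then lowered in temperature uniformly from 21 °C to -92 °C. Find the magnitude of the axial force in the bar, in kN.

If the supports were absent, the total length change would be Σ αᵢΔT Lᵢ = 10.7×10⁻⁶×113×220 + 12.6×10⁻⁶×113×875 + 26.6×10⁻⁶×113×725 = 3.691 mm.
Since the ends are fixed, an axial force P builds up, equal in every segment, with P · Σ Lᵢ/(AᵢEᵢ) = δ_free.
Σ Lᵢ/(AᵢEᵢ) = 220/(1825×31×10³) + 875/(2100×207×10³) + 725/(1225×45×10³) = 1.905×10⁻⁵ mm/N.
Hence P = δ_free / Σ(L/AE) = 3.691/1.905×10⁻⁵ = 193.7 kN (tensile).

P ≈ 194 kN (tensile)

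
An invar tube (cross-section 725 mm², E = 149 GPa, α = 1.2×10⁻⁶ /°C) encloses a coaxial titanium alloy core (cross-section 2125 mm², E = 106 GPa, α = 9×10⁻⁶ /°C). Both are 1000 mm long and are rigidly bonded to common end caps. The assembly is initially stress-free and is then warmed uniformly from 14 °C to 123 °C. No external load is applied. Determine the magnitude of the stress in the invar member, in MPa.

The titanium alloy has the larger α, so on heating it would change length more than the invar if both were free. The rigid plates force a common final length, so the titanium alloy is put into compression and the invar into tension, with equal and opposite forces P (no external load).
Compatibility of the two members (thermal + elastic change equal): (α₁ − α₂)ΔT = P·[1/(A₁E₁) + 1/(A₂E₂)].
|α₁ − α₂|·ΔT = 7.8×10⁻⁶ × 109 = 0.0008502.
1/(A₁E₁) + 1/(A₂E₂) = 1/(725×149×10³) + 1/(2125×106×10³) = 1.37×10⁻⁸ N⁻¹.
So P = 0.0008502 / 1.37×10⁻⁸ = 62.07 kN.
σ_{invar} = P/A₁ = 62070/725 = 85.62 MPa, tensile.

σ ≈ 85.6 MPa (tensile)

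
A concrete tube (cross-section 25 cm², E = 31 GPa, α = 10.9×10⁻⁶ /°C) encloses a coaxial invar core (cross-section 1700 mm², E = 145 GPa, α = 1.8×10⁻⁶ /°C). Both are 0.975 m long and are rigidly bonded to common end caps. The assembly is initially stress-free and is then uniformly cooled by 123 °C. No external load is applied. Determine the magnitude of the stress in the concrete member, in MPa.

σ ≈ 26.4 MPa (tensile)

Equilibrium of a rigid end plate with no external load gives equal and opposite internal forces ±P in the two members. Since α_{concrete} > α_{invar}, cooling drives the concrete into tension and the invar into compression.
Equating the net (thermal + elastic) strains gives |α₁ − α₂|·ΔT = P·[1/(A₁E₁) + 1/(A₂E₂)].
|α₁ − α₂|·ΔT = 9.1×10⁻⁶ × 123 = 0.001119.
1/(A₁E₁) + 1/(A₂E₂) = 1/(2500×31×10³) + 1/(1700×145×10³) = 1.696×10⁻⁸ N⁻¹.
So P = 0.001119 / 1.696×10⁻⁸ = 66 kN.
σ_{concrete} = P/A₁ = 66000/2500 = 26.4 MPa, tensile.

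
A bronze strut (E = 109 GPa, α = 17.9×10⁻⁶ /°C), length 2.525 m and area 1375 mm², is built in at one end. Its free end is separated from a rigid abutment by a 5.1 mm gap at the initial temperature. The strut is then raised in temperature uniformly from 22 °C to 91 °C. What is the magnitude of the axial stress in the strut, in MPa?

If the wall were absent the strut would grow by αΔT L = 17.9×10⁻⁶ × 69 × 2525 = 3.119 mm.
This is smaller than the 5.1 mm clearance, so the strut expands freely without reaching the stop — the stress is zero.

σ ≈ 0 MPa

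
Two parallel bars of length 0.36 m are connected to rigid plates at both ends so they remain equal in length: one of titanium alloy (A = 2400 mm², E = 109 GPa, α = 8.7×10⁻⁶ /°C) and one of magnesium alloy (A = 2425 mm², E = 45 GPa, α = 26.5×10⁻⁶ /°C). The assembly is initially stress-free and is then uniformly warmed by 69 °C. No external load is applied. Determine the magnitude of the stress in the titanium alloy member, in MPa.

σ ≈ 39.4 MPa (tensile)

Both members must finish at the same length. With the larger α, the magnesium alloy tends to over-expand; the plates restrain it, putting the magnesium alloy in compression and the titanium alloy in tension. With no external load the two internal forces are equal and opposite, magnitude P.
Equating the net (thermal + elastic) strains gives |α₁ − α₂|·ΔT = P·[1/(A₁E₁) + 1/(A₂E₂)].
|α₁ − α₂|·ΔT = 17.8×10⁻⁶ × 69 = 0.001228.
1/(A₁E₁) + 1/(A₂E₂) = 1/(2400×109×10³) + 1/(2425×45×10³) = 1.299×10⁻⁸ N⁻¹.
So P = 0.001228 / 1.299×10⁻⁸ = 94.58 kN.
σ_{titanium alloy} = P/A₁ = 94580/2400 = 39.41 MPa, tensile.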